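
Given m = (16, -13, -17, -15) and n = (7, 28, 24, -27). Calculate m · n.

m · n = 16·7 + (-13)·28 + (-17)·24 + (-15)·(-27) = 112 - 364 - 408 + 405 = -255

-255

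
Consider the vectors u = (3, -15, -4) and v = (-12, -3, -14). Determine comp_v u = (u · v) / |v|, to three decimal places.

3.479

u · v = 3·(-12) + (-15)·(-3) + (-4)·(-14) = -36 + 45 + 56 = 65
|v| = √(144 + 9 + 196) = √349 ≈ 18.6815
comp_v u = 65 / √349 ≈ 3.479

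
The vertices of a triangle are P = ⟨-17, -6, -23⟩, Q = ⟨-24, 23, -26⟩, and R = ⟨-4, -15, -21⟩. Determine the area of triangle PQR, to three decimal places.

158.258

PQ = (-7, 29, -3),  PR = (13, -9, 2)
i: 29·2 - (-3)·(-9) = 58 - 27 = 31
j: (-3)·13 - (-7)·2 = -39 - (-14) = -25
k: (-7)·(-9) - 29·13 = 63 - 377 = -314
PQ × PR = (31, -25, -314)
|PQ × PR| = √100182 ≈ 316.5154
area = ½ · 316.5154 ≈ 158.258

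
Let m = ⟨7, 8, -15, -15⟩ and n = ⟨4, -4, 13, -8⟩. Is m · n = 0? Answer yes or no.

m · n = 7·4 + 8·(-4) + (-15)·13 + (-15)·(-8) = 28 - 32 - 195 + 120 = -79
Nonzero, so the vectors are not orthogonal.

no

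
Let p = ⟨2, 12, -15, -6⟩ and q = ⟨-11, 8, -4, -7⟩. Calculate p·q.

176

p · q = 2·(-11) + 12·8 + (-15)·(-4) + (-6)·(-7) = -22 + 96 + 60 + 42 = 176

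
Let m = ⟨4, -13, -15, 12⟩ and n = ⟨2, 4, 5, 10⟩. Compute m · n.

1

m · n = 4·2 + (-13)·4 + (-15)·5 + 12·10 = 8 - 52 - 75 + 120 = 1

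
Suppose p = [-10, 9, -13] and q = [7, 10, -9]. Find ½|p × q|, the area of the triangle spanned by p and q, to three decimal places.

i: 9·(-9) - (-13)·10 = -81 - (-130) = 49
j: (-13)·7 - (-10)·(-9) = -91 - 90 = -181
k: (-10)·10 - 9·7 = -100 - 63 = -163
p × q = (49, -181, -163)
|p × q| = √(49² + (-181)² + (-163)²) = √61731 ≈ 248.4572
area = ½ · 248.4572 ≈ 124.229

124.229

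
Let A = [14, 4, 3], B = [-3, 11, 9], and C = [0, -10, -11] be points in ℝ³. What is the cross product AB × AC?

AB = (-17, 7, 6)
AC = (-14, -14, -14)
i: 7·(-14) - 6·(-14) = -98 - (-84) = -14
j: 6·(-14) - (-17)·(-14) = -84 - 238 = -322
k: (-17)·(-14) - 7·(-14) = 238 - (-98) = 336
AB × AC = (-14, -322, 336)

(-14, -322, 336)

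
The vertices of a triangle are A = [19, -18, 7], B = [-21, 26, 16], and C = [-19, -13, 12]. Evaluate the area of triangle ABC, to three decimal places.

744.576

AB = (-40, 44, 9),  AC = (-38, 5, 5)
i: 44·5 - 9·5 = 220 - 45 = 175
j: 9·(-38) - (-40)·5 = -342 - (-200) = -142
k: (-40)·5 - 44·(-38) = -200 - (-1672) = 1472
AB × AC = (175, -142, 1472)
|AB × AC| = √2217573 ≈ 1489.1518
area = ½ · 1489.1518 ≈ 744.576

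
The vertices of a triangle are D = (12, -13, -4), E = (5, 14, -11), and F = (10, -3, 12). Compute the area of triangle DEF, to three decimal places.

258.909

DE = (-7, 27, -7),  DF = (-2, 10, 16)
i: 27·16 - (-7)·10 = 432 - (-70) = 502
j: (-7)·(-2) - (-7)·16 = 14 - (-112) = 126
k: (-7)·10 - 27·(-2) = -70 - (-54) = -16
DE × DF = (502, 126, -16)
|DE × DF| = √268136 ≈ 517.8185
area = ½ · 517.8185 ≈ 258.909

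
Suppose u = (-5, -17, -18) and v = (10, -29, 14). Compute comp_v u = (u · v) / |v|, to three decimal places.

u · v = (-5)·10 + (-17)·(-29) + (-18)·14 = -50 + 493 - 252 = 191
|v| = √(100 + 841 + 196) = √1137 ≈ 33.7194
comp_v u = 191 / √1137 ≈ 5.664

5.664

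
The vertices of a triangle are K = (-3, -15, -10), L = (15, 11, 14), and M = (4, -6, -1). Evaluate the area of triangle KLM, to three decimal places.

KL = (18, 26, 24),  KM = (7, 9, 9)
i: 26·9 - 24·9 = 234 - 216 = 18
j: 24·7 - 18·9 = 168 - 162 = 6
k: 18·9 - 26·7 = 162 - 182 = -20
KL × KM = (18, 6, -20)
|KL × KM| = √760 ≈ 27.5681
area = ½ · 27.5681 ≈ 13.784

13.784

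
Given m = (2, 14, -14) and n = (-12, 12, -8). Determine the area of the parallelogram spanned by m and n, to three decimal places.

271.765

i: 14·(-8) - (-14)·12 = -112 - (-168) = 56
j: (-14)·(-12) - 2·(-8) = 168 - (-16) = 184
k: 2·12 - 14·(-12) = 24 - (-168) = 192
m × n = (56, 184, 192)
|m × n| = √(56² + 184² + 192²) = √73856 ≈ 271.7646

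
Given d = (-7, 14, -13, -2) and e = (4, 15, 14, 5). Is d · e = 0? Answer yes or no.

no

d · e = (-7)·4 + 14·15 + (-13)·14 + (-2)·5 = -28 + 210 - 182 - 10 = -10
Nonzero, so the vectors are not orthogonal.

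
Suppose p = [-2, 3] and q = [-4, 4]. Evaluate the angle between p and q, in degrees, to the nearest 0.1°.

11.3

p · q = (-2)·(-4) + 3·4 = 8 + 12 = 20
|p|² = 4 + 9 = 13,  |p| = √13 ≈ 3.605551
|q|² = 16 + 16 = 32,  |q| = √32 ≈ 5.656854
cos θ = 20 / (3.605551 · 5.656854) ≈ 0.98058
θ = arccos(0.98058) ≈ 11.3°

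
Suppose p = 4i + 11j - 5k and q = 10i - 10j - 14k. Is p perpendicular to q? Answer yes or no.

yes

p · q = 4·10 + 11·(-10) + (-5)·(-14) = 40 - 110 + 70 = 0
Zero, so the vectors are orthogonal.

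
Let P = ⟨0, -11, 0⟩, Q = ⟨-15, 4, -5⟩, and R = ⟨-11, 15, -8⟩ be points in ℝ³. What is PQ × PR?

(10, -65, -225)

PQ = (-15, 15, -5)
PR = (-11, 26, -8)
i: 15·(-8) - (-5)·26 = -120 - (-130) = 10
j: (-5)·(-11) - (-15)·(-8) = 55 - 120 = -65
k: (-15)·26 - 15·(-11) = -390 - (-165) = -225
PQ × PR = (10, -65, -225)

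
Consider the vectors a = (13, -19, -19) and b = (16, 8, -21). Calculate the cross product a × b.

i: (-19)·(-21) - (-19)·8 = 399 - (-152) = 551
j: (-19)·16 - 13·(-21) = -304 - (-273) = -31
k: 13·8 - (-19)·16 = 104 - (-304) = 408
a × b = (551, -31, 408)

(551, -31, 408)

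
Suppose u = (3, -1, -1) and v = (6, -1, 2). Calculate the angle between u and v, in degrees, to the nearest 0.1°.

36.8

u · v = 3·6 + (-1)·(-1) + (-1)·2 = 18 + 1 - 2 = 17
|u|² = 9 + 1 + 1 = 11,  |u| = √11 ≈ 3.316625
|v|² = 36 + 1 + 4 = 41,  |v| = √41 ≈ 6.403124
cos θ = 17 / (3.316625 · 6.403124) ≈ 0.80050
θ = arccos(0.80050) ≈ 36.8°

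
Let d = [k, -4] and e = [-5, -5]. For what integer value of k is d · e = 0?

4

d · e = k·(-5) + (-4)·(-5) = 20 - 5k
Set equal to 0: -5k = -20, so k = 4.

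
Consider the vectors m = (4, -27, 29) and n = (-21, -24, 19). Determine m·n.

m · n = 4·(-21) + (-27)·(-24) + 29·19 = -84 + 648 + 551 = 1115

1115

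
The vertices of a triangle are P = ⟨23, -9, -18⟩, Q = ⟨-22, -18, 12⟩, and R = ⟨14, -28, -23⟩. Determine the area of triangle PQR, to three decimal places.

PQ = (-45, -9, 30),  PR = (-9, -19, -5)
i: (-9)·(-5) - 30·(-19) = 45 - (-570) = 615
j: 30·(-9) - (-45)·(-5) = -270 - 225 = -495
k: (-45)·(-19) - (-9)·(-9) = 855 - 81 = 774
PQ × PR = (615, -495, 774)
|PQ × PR| = √1222326 ≈ 1105.5885
area = ½ · 1105.5885 ≈ 552.794

552.794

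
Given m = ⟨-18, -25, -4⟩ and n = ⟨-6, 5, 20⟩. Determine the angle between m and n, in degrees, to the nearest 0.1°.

m · n = (-18)·(-6) + (-25)·5 + (-4)·20 = 108 - 125 - 80 = -97
|m|² = 324 + 625 + 16 = 965,  |m| = √965 ≈ 31.064449
|n|² = 36 + 25 + 400 = 461,  |n| = √461 ≈ 21.470911
cos θ = -97 / (31.064449 · 21.470911) ≈ -0.14543
θ = arccos(-0.14543) ≈ 98.4°

98.4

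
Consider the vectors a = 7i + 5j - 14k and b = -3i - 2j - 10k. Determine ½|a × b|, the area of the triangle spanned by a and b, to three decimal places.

68.244

i: 5·(-10) - (-14)·(-2) = -50 - 28 = -78
j: (-14)·(-3) - 7·(-10) = 42 - (-70) = 112
k: 7·(-2) - 5·(-3) = -14 - (-15) = 1
a × b = (-78, 112, 1)
|a × b| = √((-78)² + 112² + 1²) = √18629 ≈ 136.4881
area = ½ · 136.4881 ≈ 68.244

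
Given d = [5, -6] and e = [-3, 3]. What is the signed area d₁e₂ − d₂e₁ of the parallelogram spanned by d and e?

-3

5·3 - (-6)·(-3) = 15 - 18 = -3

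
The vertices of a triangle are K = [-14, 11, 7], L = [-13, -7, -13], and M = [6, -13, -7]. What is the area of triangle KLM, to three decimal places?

KL = (1, -18, -20),  KM = (20, -24, -14)
i: (-18)·(-14) - (-20)·(-24) = 252 - 480 = -228
j: (-20)·20 - 1·(-14) = -400 - (-14) = -386
k: 1·(-24) - (-18)·20 = -24 - (-360) = 336
KL × KM = (-228, -386, 336)
|KL × KM| = √313876 ≈ 560.2464
area = ½ · 560.2464 ≈ 280.123

280.123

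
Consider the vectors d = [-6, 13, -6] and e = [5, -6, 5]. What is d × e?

i: 13·5 - (-6)·(-6) = 65 - 36 = 29
j: (-6)·5 - (-6)·5 = -30 - (-30) = 0
k: (-6)·(-6) - 13·5 = 36 - 65 = -29
d × e = (29, 0, -29)

(29, 0, -29)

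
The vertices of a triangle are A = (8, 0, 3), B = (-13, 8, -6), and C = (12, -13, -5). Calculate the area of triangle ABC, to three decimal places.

181.974

AB = (-21, 8, -9),  AC = (4, -13, -8)
i: 8·(-8) - (-9)·(-13) = -64 - 117 = -181
j: (-9)·4 - (-21)·(-8) = -36 - 168 = -204
k: (-21)·(-13) - 8·4 = 273 - 32 = 241
AB × AC = (-181, -204, 241)
|AB × AC| = √132458 ≈ 363.9478
area = ½ · 363.9478 ≈ 181.974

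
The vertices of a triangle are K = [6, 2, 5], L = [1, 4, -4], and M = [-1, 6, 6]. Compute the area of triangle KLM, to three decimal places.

KL = (-5, 2, -9),  KM = (-7, 4, 1)
i: 2·1 - (-9)·4 = 2 - (-36) = 38
j: (-9)·(-7) - (-5)·1 = 63 - (-5) = 68
k: (-5)·4 - 2·(-7) = -20 - (-14) = -6
KL × KM = (38, 68, -6)
|KL × KM| = √6104 ≈ 78.1281
area = ½ · 78.1281 ≈ 39.064

39.064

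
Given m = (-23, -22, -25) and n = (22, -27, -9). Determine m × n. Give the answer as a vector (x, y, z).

(-477, -757, 1105)

i: (-22)·(-9) - (-25)·(-27) = 198 - 675 = -477
j: (-25)·22 - (-23)·(-9) = -550 - 207 = -757
k: (-23)·(-27) - (-22)·22 = 621 - (-484) = 1105
m × n = (-477, -757, 1105)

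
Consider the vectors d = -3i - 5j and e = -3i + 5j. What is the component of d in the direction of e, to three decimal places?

-2.744

d · e = (-3)·(-3) + (-5)·5 = 9 - 25 = -16
|e| = √(9 + 25) = √34 ≈ 5.8310
comp_e d = -16 / √34 ≈ -2.744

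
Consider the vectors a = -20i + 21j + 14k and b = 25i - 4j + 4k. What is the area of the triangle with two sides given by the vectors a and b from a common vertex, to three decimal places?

i: 21·4 - 14·(-4) = 84 - (-56) = 140
j: 14·25 - (-20)·4 = 350 - (-80) = 430
k: (-20)·(-4) - 21·25 = 80 - 525 = -445
a × b = (140, 430, -445)
|a × b| = √(140² + 430² + (-445)²) = √402525 ≈ 634.4486
area = ½ · 634.4486 ≈ 317.224

317.224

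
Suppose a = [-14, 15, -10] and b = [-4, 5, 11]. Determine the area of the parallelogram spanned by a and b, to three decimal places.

289.760

i: 15·11 - (-10)·5 = 165 - (-50) = 215
j: (-10)·(-4) - (-14)·11 = 40 - (-154) = 194
k: (-14)·5 - 15·(-4) = -70 - (-60) = -10
a × b = (215, 194, -10)
|a × b| = √(215² + 194² + (-10)²) = √83961 ≈ 289.7602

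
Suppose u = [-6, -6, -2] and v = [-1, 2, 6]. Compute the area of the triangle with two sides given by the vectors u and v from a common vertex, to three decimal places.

i: (-6)·6 - (-2)·2 = -36 - (-4) = -32
j: (-2)·(-1) - (-6)·6 = 2 - (-36) = 38
k: (-6)·2 - (-6)·(-1) = -12 - 6 = -18
u × v = (-32, 38, -18)
|u × v| = √((-32)² + 38² + (-18)²) = √2792 ≈ 52.8394
area = ½ · 52.8394 ≈ 26.420

26.420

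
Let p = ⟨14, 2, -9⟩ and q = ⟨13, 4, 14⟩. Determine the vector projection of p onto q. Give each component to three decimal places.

p · q = 14·13 + 2·4 + (-9)·14 = 182 + 8 - 126 = 64
|q|² = 169 + 16 + 196 = 381
proj_q p = (64/381) · (13, 4, 14) ≈ (2.184, 0.672, 2.352)

(2.184, 0.672, 2.352)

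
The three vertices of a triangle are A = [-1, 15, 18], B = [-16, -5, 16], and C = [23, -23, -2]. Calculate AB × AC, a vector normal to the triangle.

(324, -348, 1050)

AB = (-15, -20, -2)
AC = (24, -38, -20)
i: (-20)·(-20) - (-2)·(-38) = 400 - 76 = 324
j: (-2)·24 - (-15)·(-20) = -48 - 300 = -348
k: (-15)·(-38) - (-20)·24 = 570 - (-480) = 1050
AB × AC = (324, -348, 1050)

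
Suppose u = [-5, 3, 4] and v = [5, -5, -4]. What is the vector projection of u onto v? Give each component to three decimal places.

u · v = (-5)·5 + 3·(-5) + 4·(-4) = -25 - 15 - 16 = -56
|v|² = 25 + 25 + 16 = 66
proj_v u = (-56/66) · (5, -5, -4) ≈ (-4.242, 4.242, 3.394)

(-4.242, 4.242, 3.394)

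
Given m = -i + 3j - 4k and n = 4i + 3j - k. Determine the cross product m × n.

i: 3·(-1) - (-4)·3 = -3 - (-12) = 9
j: (-4)·4 - (-1)·(-1) = -16 - 1 = -17
k: (-1)·3 - 3·4 = -3 - 12 = -15
m × n = (9, -17, -15)

(9, -17, -15)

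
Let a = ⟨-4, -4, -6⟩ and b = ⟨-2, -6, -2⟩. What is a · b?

a · b = (-4)·(-2) + (-4)·(-6) + (-6)·(-2) = 8 + 24 + 12 = 44

44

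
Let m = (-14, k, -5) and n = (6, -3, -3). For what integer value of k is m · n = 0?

-23

m · n = (-14)·6 + k·(-3) + (-5)·(-3) = -69 - 3k
Set equal to 0: -3k = 69, so k = -23.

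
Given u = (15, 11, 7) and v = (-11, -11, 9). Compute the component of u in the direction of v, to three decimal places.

u · v = 15·(-11) + 11·(-11) + 7·9 = -165 - 121 + 63 = -223
|v| = √(121 + 121 + 81) = √323 ≈ 17.9722
comp_v u = -223 / √323 ≈ -12.408

-12.408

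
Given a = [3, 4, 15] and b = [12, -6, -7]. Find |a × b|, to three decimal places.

220.456

i: 4·(-7) - 15·(-6) = -28 - (-90) = 62
j: 15·12 - 3·(-7) = 180 - (-21) = 201
k: 3·(-6) - 4·12 = -18 - 48 = -66
a × b = (62, 201, -66)
|a × b| = √(62² + 201² + (-66)²) = √48601 ≈ 220.4563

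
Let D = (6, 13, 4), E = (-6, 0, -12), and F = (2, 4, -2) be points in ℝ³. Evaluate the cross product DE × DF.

(-66, -8, 56)

DE = (-12, -13, -16)
DF = (-4, -9, -6)
i: (-13)·(-6) - (-16)·(-9) = 78 - 144 = -66
j: (-16)·(-4) - (-12)·(-6) = 64 - 72 = -8
k: (-12)·(-9) - (-13)·(-4) = 108 - 52 = 56
DE × DF = (-66, -8, 56)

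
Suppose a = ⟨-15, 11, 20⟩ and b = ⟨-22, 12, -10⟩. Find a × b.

i: 11·(-10) - 20·12 = -110 - 240 = -350
j: 20·(-22) - (-15)·(-10) = -440 - 150 = -590
k: (-15)·12 - 11·(-22) = -180 - (-242) = 62
a × b = (-350, -590, 62)

(-350, -590, 62)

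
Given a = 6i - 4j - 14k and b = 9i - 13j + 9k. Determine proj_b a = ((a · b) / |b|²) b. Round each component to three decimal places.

(-0.544, 0.785, -0.544)

a · b = 6·9 + (-4)·(-13) + (-14)·9 = 54 + 52 - 126 = -20
|b|² = 81 + 169 + 81 = 331
proj_b a = (-20/331) · (9, -13, 9) ≈ (-0.544, 0.785, -0.544)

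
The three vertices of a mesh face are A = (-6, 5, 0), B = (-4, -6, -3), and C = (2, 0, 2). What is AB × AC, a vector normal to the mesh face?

AB = (2, -11, -3)
AC = (8, -5, 2)
i: (-11)·2 - (-3)·(-5) = -22 - 15 = -37
j: (-3)·8 - 2·2 = -24 - 4 = -28
k: 2·(-5) - (-11)·8 = -10 - (-88) = 78
AB × AC = (-37, -28, 78)

(-37, -28, 78)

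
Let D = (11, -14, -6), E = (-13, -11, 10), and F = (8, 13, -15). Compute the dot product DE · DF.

9

DE = E − D = (-24, 3, 16)
DF = F − D = (-3, 27, -9)
DE · DF = (-24)·(-3) + 3·27 + 16·(-9) = 72 + 81 - 144 = 9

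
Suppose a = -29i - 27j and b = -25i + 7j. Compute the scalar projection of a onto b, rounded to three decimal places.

a · b = (-29)·(-25) + (-27)·7 = 725 - 189 = 536
|b| = √(625 + 49) = √674 ≈ 25.9615
comp_b a = 536 / √674 ≈ 20.646

20.646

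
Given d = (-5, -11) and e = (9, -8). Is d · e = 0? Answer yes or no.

d · e = (-5)·9 + (-11)·(-8) = -45 + 88 = 43
Nonzero, so the vectors are not orthogonal.

no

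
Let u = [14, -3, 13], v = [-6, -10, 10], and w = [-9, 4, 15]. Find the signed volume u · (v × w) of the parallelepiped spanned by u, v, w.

-4142

v × w:
i: (-10)·15 - 10·4 = -150 - 40 = -190
j: 10·(-9) - (-6)·15 = -90 - (-90) = 0
k: (-6)·4 - (-10)·(-9) = -24 - 90 = -114
v × w = (-190, 0, -114)
u · (v × w) = 14·(-190) + (-3)·0 + 13·(-114) = -2660 + 0 - 1482 = -4142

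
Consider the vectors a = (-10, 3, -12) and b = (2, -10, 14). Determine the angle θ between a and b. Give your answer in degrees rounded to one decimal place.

a · b = (-10)·2 + 3·(-10) + (-12)·14 = -20 - 30 - 168 = -218
|a|² = 100 + 9 + 144 = 253,  |a| = √253 ≈ 15.905974
|b|² = 4 + 100 + 196 = 300,  |b| = √300 ≈ 17.320508
cos θ = -218 / (15.905974 · 17.320508) ≈ -0.79129
θ = arccos(-0.79129) ≈ 142.3°

142.3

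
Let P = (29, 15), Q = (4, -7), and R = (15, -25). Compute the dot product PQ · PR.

1230

PQ = Q − P = (-25, -22)
PR = R − P = (-14, -40)
PQ · PR = (-25)·(-14) + (-22)·(-40) = 350 + 880 = 1230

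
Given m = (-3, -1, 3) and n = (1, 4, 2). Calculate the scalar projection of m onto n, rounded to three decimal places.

-0.218

m · n = (-3)·1 + (-1)·4 + 3·2 = -3 - 4 + 6 = -1
|n| = √(1 + 16 + 4) = √21 ≈ 4.5826
comp_n m = -1 / √21 ≈ -0.218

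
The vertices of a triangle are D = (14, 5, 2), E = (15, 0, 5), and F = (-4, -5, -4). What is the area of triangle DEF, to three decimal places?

DE = (1, -5, 3),  DF = (-18, -10, -6)
i: (-5)·(-6) - 3·(-10) = 30 - (-30) = 60
j: 3·(-18) - 1·(-6) = -54 - (-6) = -48
k: 1·(-10) - (-5)·(-18) = -10 - 90 = -100
DE × DF = (60, -48, -100)
|DE × DF| = √15904 ≈ 126.1111
area = ½ · 126.1111 ≈ 63.056

63.056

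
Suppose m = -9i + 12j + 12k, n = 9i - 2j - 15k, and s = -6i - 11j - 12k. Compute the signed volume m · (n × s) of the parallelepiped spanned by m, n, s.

n × s:
i: (-2)·(-12) - (-15)·(-11) = 24 - 165 = -141
j: (-15)·(-6) - 9·(-12) = 90 - (-108) = 198
k: 9·(-11) - (-2)·(-6) = -99 - 12 = -111
n × s = (-141, 198, -111)
m · (n × s) = (-9)·(-141) + 12·198 + 12·(-111) = 1269 + 2376 - 1332 = 2313

2313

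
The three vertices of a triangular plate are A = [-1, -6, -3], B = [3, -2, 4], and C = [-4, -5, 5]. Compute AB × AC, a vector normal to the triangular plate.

AB = (4, 4, 7)
AC = (-3, 1, 8)
i: 4·8 - 7·1 = 32 - 7 = 25
j: 7·(-3) - 4·8 = -21 - 32 = -53
k: 4·1 - 4·(-3) = 4 - (-12) = 16
AB × AC = (25, -53, 16)

(25, -53, 16)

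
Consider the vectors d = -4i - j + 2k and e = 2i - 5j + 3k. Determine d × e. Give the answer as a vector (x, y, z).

i: (-1)·3 - 2·(-5) = -3 - (-10) = 7
j: 2·2 - (-4)·3 = 4 - (-12) = 16
k: (-4)·(-5) - (-1)·2 = 20 - (-2) = 22
d × e = (7, 16, 22)

(7, 16, 22)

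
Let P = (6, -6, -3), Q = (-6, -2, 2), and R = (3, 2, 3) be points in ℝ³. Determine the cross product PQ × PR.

PQ = (-12, 4, 5)
PR = (-3, 8, 6)
i: 4·6 - 5·8 = 24 - 40 = -16
j: 5·(-3) - (-12)·6 = -15 - (-72) = 57
k: (-12)·8 - 4·(-3) = -96 - (-12) = -84
PQ × PR = (-16, 57, -84)

(-16, 57, -84)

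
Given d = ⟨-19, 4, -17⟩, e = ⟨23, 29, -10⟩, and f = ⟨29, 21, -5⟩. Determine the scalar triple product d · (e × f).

4151

e × f:
i: 29·(-5) - (-10)·21 = -145 - (-210) = 65
j: (-10)·29 - 23·(-5) = -290 - (-115) = -175
k: 23·21 - 29·29 = 483 - 841 = -358
e × f = (65, -175, -358)
d · (e × f) = (-19)·65 + 4·(-175) + (-17)·(-358) = -1235 - 700 + 6086 = 4151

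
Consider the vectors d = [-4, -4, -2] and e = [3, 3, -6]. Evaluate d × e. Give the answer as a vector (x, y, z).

(30, -30, 0)

i: (-4)·(-6) - (-2)·3 = 24 - (-6) = 30
j: (-2)·3 - (-4)·(-6) = -6 - 24 = -30
k: (-4)·3 - (-4)·3 = -12 - (-12) = 0
d × e = (30, -30, 0)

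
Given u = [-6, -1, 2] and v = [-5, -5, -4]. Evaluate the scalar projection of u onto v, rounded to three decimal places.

3.323

u · v = (-6)·(-5) + (-1)·(-5) + 2·(-4) = 30 + 5 - 8 = 27
|v| = √(25 + 25 + 16) = √66 ≈ 8.1240
comp_v u = 27 / √66 ≈ 3.323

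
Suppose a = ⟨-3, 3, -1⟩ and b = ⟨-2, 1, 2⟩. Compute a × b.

i: 3·2 - (-1)·1 = 6 - (-1) = 7
j: (-1)·(-2) - (-3)·2 = 2 - (-6) = 8
k: (-3)·1 - 3·(-2) = -3 - (-6) = 3
a × b = (7, 8, 3)

(7, 8, 3)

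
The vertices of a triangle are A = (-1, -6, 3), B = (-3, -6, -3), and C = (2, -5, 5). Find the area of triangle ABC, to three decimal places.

AB = (-2, 0, -6),  AC = (3, 1, 2)
i: 0·2 - (-6)·1 = 0 - (-6) = 6
j: (-6)·3 - (-2)·2 = -18 - (-4) = -14
k: (-2)·1 - 0·3 = -2 - 0 = -2
AB × AC = (6, -14, -2)
|AB × AC| = √236 ≈ 15.3623
area = ½ · 15.3623 ≈ 7.681

7.681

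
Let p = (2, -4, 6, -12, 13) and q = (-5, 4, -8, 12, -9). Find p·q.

-335

p · q = 2·(-5) + (-4)·4 + 6·(-8) + (-12)·12 + 13·(-9) = -10 - 16 - 48 - 144 - 117 = -335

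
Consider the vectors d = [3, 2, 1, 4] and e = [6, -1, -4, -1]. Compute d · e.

8

d · e = 3·6 + 2·(-1) + 1·(-4) + 4·(-1) = 18 - 2 - 4 - 4 = 8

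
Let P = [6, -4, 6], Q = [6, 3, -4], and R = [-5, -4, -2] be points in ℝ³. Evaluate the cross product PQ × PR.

PQ = (0, 7, -10)
PR = (-11, 0, -8)
i: 7·(-8) - (-10)·0 = -56 - 0 = -56
j: (-10)·(-11) - 0·(-8) = 110 - 0 = 110
k: 0·0 - 7·(-11) = 0 - (-77) = 77
PQ × PR = (-56, 110, 77)

(-56, 110, 77)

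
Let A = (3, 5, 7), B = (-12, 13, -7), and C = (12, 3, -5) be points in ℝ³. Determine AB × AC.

(-124, -306, -42)

AB = (-15, 8, -14)
AC = (9, -2, -12)
i: 8·(-12) - (-14)·(-2) = -96 - 28 = -124
j: (-14)·9 - (-15)·(-12) = -126 - 180 = -306
k: (-15)·(-2) - 8·9 = 30 - 72 = -42
AB × AC = (-124, -306, -42)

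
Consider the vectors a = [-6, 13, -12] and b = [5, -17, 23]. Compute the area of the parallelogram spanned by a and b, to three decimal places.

i: 13·23 - (-12)·(-17) = 299 - 204 = 95
j: (-12)·5 - (-6)·23 = -60 - (-138) = 78
k: (-6)·(-17) - 13·5 = 102 - 65 = 37
a × b = (95, 78, 37)
|a × b| = √(95² + 78² + 37²) = √16478 ≈ 128.3667

128.367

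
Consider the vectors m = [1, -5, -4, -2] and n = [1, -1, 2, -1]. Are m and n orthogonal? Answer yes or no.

yes

m · n = 1·1 + (-5)·(-1) + (-4)·2 + (-2)·(-1) = 1 + 5 - 8 + 2 = 0
Zero, so the vectors are orthogonal.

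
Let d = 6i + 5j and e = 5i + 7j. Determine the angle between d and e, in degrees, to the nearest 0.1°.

d · e = 6·5 + 5·7 = 30 + 35 = 65
|d|² = 36 + 25 = 61,  |d| = √61 ≈ 7.810250
|e|² = 25 + 49 = 74,  |e| = √74 ≈ 8.602325
cos θ = 65 / (7.810250 · 8.602325) ≈ 0.96746
θ = arccos(0.96746) ≈ 14.7°

14.7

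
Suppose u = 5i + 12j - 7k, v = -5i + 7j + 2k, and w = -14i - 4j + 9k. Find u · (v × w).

v × w:
i: 7·9 - 2·(-4) = 63 - (-8) = 71
j: 2·(-14) - (-5)·9 = -28 - (-45) = 17
k: (-5)·(-4) - 7·(-14) = 20 - (-98) = 118
v × w = (71, 17, 118)
u · (v × w) = 5·71 + 12·17 + (-7)·118 = 355 + 204 - 826 = -267

-267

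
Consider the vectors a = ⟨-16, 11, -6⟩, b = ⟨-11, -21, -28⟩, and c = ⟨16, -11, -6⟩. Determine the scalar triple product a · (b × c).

-5484

b × c:
i: (-21)·(-6) - (-28)·(-11) = 126 - 308 = -182
j: (-28)·16 - (-11)·(-6) = -448 - 66 = -514
k: (-11)·(-11) - (-21)·16 = 121 - (-336) = 457
b × c = (-182, -514, 457)
a · (b × c) = (-16)·(-182) + 11·(-514) + (-6)·457 = 2912 - 5654 - 2742 = -5484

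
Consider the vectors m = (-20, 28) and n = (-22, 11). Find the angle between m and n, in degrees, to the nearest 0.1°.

27.9

m · n = (-20)·(-22) + 28·11 = 440 + 308 = 748
|m|² = 400 + 784 = 1184,  |m| = √1184 ≈ 34.409301
|n|² = 484 + 121 = 605,  |n| = √605 ≈ 24.596748
cos θ = 748 / (34.409301 · 24.596748) ≈ 0.88379
θ = arccos(0.88379) ≈ 27.9°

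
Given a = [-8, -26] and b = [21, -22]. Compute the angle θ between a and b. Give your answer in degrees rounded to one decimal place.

a · b = (-8)·21 + (-26)·(-22) = -168 + 572 = 404
|a|² = 64 + 676 = 740,  |a| = √740 ≈ 27.202941
|b|² = 441 + 484 = 925,  |b| = √925 ≈ 30.413813
cos θ = 404 / (27.202941 · 30.413813) ≈ 0.48831
θ = arccos(0.48831) ≈ 60.8°

60.8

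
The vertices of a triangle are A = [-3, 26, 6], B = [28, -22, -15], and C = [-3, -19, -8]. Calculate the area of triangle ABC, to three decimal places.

AB = (31, -48, -21),  AC = (0, -45, -14)
i: (-48)·(-14) - (-21)·(-45) = 672 - 945 = -273
j: (-21)·0 - 31·(-14) = 0 - (-434) = 434
k: 31·(-45) - (-48)·0 = -1395 - 0 = -1395
AB × AC = (-273, 434, -1395)
|AB × AC| = √2208910 ≈ 1486.2402
area = ½ · 1486.2402 ≈ 743.120

743.120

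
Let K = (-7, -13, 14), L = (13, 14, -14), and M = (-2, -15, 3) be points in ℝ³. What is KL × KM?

(-353, 80, -175)

KL = (20, 27, -28)
KM = (5, -2, -11)
i: 27·(-11) - (-28)·(-2) = -297 - 56 = -353
j: (-28)·5 - 20·(-11) = -140 - (-220) = 80
k: 20·(-2) - 27·5 = -40 - 135 = -175
KL × KM = (-353, 80, -175)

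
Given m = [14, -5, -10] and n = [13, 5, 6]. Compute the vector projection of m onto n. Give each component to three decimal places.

(5.483, 2.109, 2.530)

m · n = 14·13 + (-5)·5 + (-10)·6 = 182 - 25 - 60 = 97
|n|² = 169 + 25 + 36 = 230
proj_n m = (97/230) · (13, 5, 6) ≈ (5.483, 2.109, 2.530)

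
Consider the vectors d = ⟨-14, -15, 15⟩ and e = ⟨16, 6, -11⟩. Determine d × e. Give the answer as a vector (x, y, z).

(75, 86, 156)

i: (-15)·(-11) - 15·6 = 165 - 90 = 75
j: 15·16 - (-14)·(-11) = 240 - 154 = 86
k: (-14)·6 - (-15)·16 = -84 - (-240) = 156
d × e = (75, 86, 156)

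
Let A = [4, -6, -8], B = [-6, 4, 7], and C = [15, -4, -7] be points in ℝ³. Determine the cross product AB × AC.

(-20, 175, -130)

AB = (-10, 10, 15)
AC = (11, 2, 1)
i: 10·1 - 15·2 = 10 - 30 = -20
j: 15·11 - (-10)·1 = 165 - (-10) = 175
k: (-10)·2 - 10·11 = -20 - 110 = -130
AB × AC = (-20, 175, -130)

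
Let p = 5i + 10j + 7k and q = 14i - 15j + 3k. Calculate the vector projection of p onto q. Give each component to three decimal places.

(-1.921, 2.058, -0.412)

p · q = 5·14 + 10·(-15) + 7·3 = 70 - 150 + 21 = -59
|q|² = 196 + 225 + 9 = 430
proj_q p = (-59/430) · (14, -15, 3) ≈ (-1.921, 2.058, -0.412)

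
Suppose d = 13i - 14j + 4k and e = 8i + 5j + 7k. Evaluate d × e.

i: (-14)·7 - 4·5 = -98 - 20 = -118
j: 4·8 - 13·7 = 32 - 91 = -59
k: 13·5 - (-14)·8 = 65 - (-112) = 177
d × e = (-118, -59, 177)

(-118, -59, 177)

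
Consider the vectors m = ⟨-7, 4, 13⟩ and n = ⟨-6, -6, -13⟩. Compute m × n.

i: 4·(-13) - 13·(-6) = -52 - (-78) = 26
j: 13·(-6) - (-7)·(-13) = -78 - 91 = -169
k: (-7)·(-6) - 4·(-6) = 42 - (-24) = 66
m × n = (26, -169, 66)

(26, -169, 66)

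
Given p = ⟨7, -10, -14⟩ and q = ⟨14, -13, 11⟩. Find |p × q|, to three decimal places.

402.733

i: (-10)·11 - (-14)·(-13) = -110 - 182 = -292
j: (-14)·14 - 7·11 = -196 - 77 = -273
k: 7·(-13) - (-10)·14 = -91 - (-140) = 49
p × q = (-292, -273, 49)
|p × q| = √((-292)² + (-273)² + 49²) = √162194 ≈ 402.7332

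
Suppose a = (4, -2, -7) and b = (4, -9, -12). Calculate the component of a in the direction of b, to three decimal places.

a · b = 4·4 + (-2)·(-9) + (-7)·(-12) = 16 + 18 + 84 = 118
|b| = √(16 + 81 + 144) = √241 ≈ 15.5242
comp_b a = 118 / √241 ≈ 7.601

7.601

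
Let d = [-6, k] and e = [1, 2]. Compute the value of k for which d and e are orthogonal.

d · e = (-6)·1 + k·2 = -6 + 2k
Set equal to 0: 2k = 6, so k = 3.

3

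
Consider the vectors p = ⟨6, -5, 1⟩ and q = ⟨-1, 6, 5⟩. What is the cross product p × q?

i: (-5)·5 - 1·6 = -25 - 6 = -31
j: 1·(-1) - 6·5 = -1 - 30 = -31
k: 6·6 - (-5)·(-1) = 36 - 5 = 31
p × q = (-31, -31, 31)

(-31, -31, 31)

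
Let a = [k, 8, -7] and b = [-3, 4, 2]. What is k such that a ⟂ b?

6

a · b = k·(-3) + 8·4 + (-7)·2 = 18 - 3k
Set equal to 0: -3k = -18, so k = 6.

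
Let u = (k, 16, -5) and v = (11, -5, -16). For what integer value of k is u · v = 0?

0

u · v = k·11 + 16·(-5) + (-5)·(-16) = 0 + 11k
Set equal to 0: 11k = 0, so k = 0.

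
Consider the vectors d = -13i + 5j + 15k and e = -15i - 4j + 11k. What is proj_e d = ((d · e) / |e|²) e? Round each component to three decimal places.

d · e = (-13)·(-15) + 5·(-4) + 15·11 = 195 - 20 + 165 = 340
|e|² = 225 + 16 + 121 = 362
proj_e d = (340/362) · (-15, -4, 11) ≈ (-14.088, -3.757, 10.331)

(-14.088, -3.757, 10.331)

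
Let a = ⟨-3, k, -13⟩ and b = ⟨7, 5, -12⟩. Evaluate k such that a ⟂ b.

-27

a · b = (-3)·7 + k·5 + (-13)·(-12) = 135 + 5k
Set equal to 0: 5k = -135, so k = -27.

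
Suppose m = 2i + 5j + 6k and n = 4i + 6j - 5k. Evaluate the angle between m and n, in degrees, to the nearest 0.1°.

m · n = 2·4 + 5·6 + 6·(-5) = 8 + 30 - 30 = 8
|m|² = 4 + 25 + 36 = 65,  |m| = √65 ≈ 8.062258
|n|² = 16 + 36 + 25 = 77,  |n| = √77 ≈ 8.774964
cos θ = 8 / (8.062258 · 8.774964) ≈ 0.11308
θ = arccos(0.11308) ≈ 83.5°

83.5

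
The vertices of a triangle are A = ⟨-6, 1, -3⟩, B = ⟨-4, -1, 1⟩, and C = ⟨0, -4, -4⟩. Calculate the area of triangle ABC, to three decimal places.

AB = (2, -2, 4),  AC = (6, -5, -1)
i: (-2)·(-1) - 4·(-5) = 2 - (-20) = 22
j: 4·6 - 2·(-1) = 24 - (-2) = 26
k: 2·(-5) - (-2)·6 = -10 - (-12) = 2
AB × AC = (22, 26, 2)
|AB × AC| = √1164 ≈ 34.1174
area = ½ · 34.1174 ≈ 17.059

17.059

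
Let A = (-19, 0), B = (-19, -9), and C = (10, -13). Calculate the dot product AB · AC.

AB = B − A = (0, -9)
AC = C − A = (29, -13)
AB · AC = 0·29 + (-9)·(-13) = 0 + 117 = 117

117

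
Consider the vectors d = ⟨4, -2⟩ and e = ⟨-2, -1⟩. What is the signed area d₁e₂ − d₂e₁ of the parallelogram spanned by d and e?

-8

4·(-1) - (-2)·(-2) = -4 - 4 = -8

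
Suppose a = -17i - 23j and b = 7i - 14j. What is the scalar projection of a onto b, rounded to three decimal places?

12.969

a · b = (-17)·7 + (-23)·(-14) = -119 + 322 = 203
|b| = √(49 + 196) = √245 ≈ 15.6525
comp_b a = 203 / √245 ≈ 12.969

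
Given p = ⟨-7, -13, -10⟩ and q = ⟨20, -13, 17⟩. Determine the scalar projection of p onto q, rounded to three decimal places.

p · q = (-7)·20 + (-13)·(-13) + (-10)·17 = -140 + 169 - 170 = -141
|q| = √(400 + 169 + 289) = √858 ≈ 29.2916
comp_q p = -141 / √858 ≈ -4.814

-4.814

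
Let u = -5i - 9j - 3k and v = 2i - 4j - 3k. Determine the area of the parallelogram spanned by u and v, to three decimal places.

45.935

i: (-9)·(-3) - (-3)·(-4) = 27 - 12 = 15
j: (-3)·2 - (-5)·(-3) = -6 - 15 = -21
k: (-5)·(-4) - (-9)·2 = 20 - (-18) = 38
u × v = (15, -21, 38)
|u × v| = √(15² + (-21)² + 38²) = √2110 ≈ 45.9347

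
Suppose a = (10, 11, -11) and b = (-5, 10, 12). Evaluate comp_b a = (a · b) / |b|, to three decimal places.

-4.390

a · b = 10·(-5) + 11·10 + (-11)·12 = -50 + 110 - 132 = -72
|b| = √(25 + 100 + 144) = √269 ≈ 16.4012
comp_b a = -72 / √269 ≈ -4.390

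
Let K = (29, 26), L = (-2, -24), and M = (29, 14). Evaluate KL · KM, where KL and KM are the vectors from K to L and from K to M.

KL = L − K = (-31, -50)
KM = M − K = (0, -12)
KL · KM = (-31)·0 + (-50)·(-12) = 0 + 600 = 600

600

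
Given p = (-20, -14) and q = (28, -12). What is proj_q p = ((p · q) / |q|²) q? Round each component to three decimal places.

p · q = (-20)·28 + (-14)·(-12) = -560 + 168 = -392
|q|² = 784 + 144 = 928
proj_q p = (-392/928) · (28, -12) ≈ (-11.828, 5.069)

(-11.828, 5.069)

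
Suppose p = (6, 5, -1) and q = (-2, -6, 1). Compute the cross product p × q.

(-1, -4, -26)

i: 5·1 - (-1)·(-6) = 5 - 6 = -1
j: (-1)·(-2) - 6·1 = 2 - 6 = -4
k: 6·(-6) - 5·(-2) = -36 - (-10) = -26
p × q = (-1, -4, -26)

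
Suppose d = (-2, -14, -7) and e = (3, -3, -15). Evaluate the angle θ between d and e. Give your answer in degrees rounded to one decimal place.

55.0

d · e = (-2)·3 + (-14)·(-3) + (-7)·(-15) = -6 + 42 + 105 = 141
|d|² = 4 + 196 + 49 = 249,  |d| = √249 ≈ 15.779734
|e|² = 9 + 9 + 225 = 243,  |e| = √243 ≈ 15.588457
cos θ = 141 / (15.779734 · 15.588457) ≈ 0.57321
θ = arccos(0.57321) ≈ 55.0°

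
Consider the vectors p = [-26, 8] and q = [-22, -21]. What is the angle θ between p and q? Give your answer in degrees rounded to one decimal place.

p · q = (-26)·(-22) + 8·(-21) = 572 - 168 = 404
|p|² = 676 + 64 = 740,  |p| = √740 ≈ 27.202941
|q|² = 484 + 441 = 925,  |q| = √925 ≈ 30.413813
cos θ = 404 / (27.202941 · 30.413813) ≈ 0.48831
θ = arccos(0.48831) ≈ 60.8°

60.8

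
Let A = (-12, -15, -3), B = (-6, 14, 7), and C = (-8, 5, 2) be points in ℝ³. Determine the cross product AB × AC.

AB = (6, 29, 10)
AC = (4, 20, 5)
i: 29·5 - 10·20 = 145 - 200 = -55
j: 10·4 - 6·5 = 40 - 30 = 10
k: 6·20 - 29·4 = 120 - 116 = 4
AB × AC = (-55, 10, 4)

(-55, 10, 4)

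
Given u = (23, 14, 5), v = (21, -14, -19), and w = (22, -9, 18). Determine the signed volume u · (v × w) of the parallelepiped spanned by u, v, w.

v × w:
i: (-14)·18 - (-19)·(-9) = -252 - 171 = -423
j: (-19)·22 - 21·18 = -418 - 378 = -796
k: 21·(-9) - (-14)·22 = -189 - (-308) = 119
v × w = (-423, -796, 119)
u · (v × w) = 23·(-423) + 14·(-796) + 5·119 = -9729 - 11144 + 595 = -20278

-20278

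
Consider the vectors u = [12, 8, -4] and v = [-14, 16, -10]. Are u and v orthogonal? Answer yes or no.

yes

u · v = 12·(-14) + 8·16 + (-4)·(-10) = -168 + 128 + 40 = 0
Zero, so the vectors are orthogonal.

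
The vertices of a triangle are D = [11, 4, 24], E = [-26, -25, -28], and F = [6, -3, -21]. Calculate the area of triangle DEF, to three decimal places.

DE = (-37, -29, -52),  DF = (-5, -7, -45)
i: (-29)·(-45) - (-52)·(-7) = 1305 - 364 = 941
j: (-52)·(-5) - (-37)·(-45) = 260 - 1665 = -1405
k: (-37)·(-7) - (-29)·(-5) = 259 - 145 = 114
DE × DF = (941, -1405, 114)
|DE × DF| = √2872502 ≈ 1694.8457
area = ½ · 1694.8457 ≈ 847.423

847.423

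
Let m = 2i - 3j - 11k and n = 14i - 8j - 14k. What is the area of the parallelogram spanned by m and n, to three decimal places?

i: (-3)·(-14) - (-11)·(-8) = 42 - 88 = -46
j: (-11)·14 - 2·(-14) = -154 - (-28) = -126
k: 2·(-8) - (-3)·14 = -16 - (-42) = 26
m × n = (-46, -126, 26)
|m × n| = √((-46)² + (-126)² + 26²) = √18668 ≈ 136.6309

136.631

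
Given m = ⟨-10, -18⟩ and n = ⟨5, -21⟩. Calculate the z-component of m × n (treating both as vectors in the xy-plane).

(-10)·(-21) - (-18)·5 = 210 - (-90) = 300

300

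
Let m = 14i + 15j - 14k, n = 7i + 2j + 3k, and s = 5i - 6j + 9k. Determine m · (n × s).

n × s:
i: 2·9 - 3·(-6) = 18 - (-18) = 36
j: 3·5 - 7·9 = 15 - 63 = -48
k: 7·(-6) - 2·5 = -42 - 10 = -52
n × s = (36, -48, -52)
m · (n × s) = 14·36 + 15·(-48) + (-14)·(-52) = 504 - 720 + 728 = 512

512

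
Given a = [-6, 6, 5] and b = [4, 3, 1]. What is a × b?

i: 6·1 - 5·3 = 6 - 15 = -9
j: 5·4 - (-6)·1 = 20 - (-6) = 26
k: (-6)·3 - 6·4 = -18 - 24 = -42
a × b = (-9, 26, -42)

(-9, 26, -42)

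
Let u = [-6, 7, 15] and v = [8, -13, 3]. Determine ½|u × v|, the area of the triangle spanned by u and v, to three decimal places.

128.631

i: 7·3 - 15·(-13) = 21 - (-195) = 216
j: 15·8 - (-6)·3 = 120 - (-18) = 138
k: (-6)·(-13) - 7·8 = 78 - 56 = 22
u × v = (216, 138, 22)
|u × v| = √(216² + 138² + 22²) = √66184 ≈ 257.2625
area = ½ · 257.2625 ≈ 128.631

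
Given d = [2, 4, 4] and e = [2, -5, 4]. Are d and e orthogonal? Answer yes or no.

yes

d · e = 2·2 + 4·(-5) + 4·4 = 4 - 20 + 16 = 0
Zero, so the vectors are orthogonal.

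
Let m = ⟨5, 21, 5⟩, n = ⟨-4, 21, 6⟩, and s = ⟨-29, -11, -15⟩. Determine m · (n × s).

-2894

n × s:
i: 21·(-15) - 6·(-11) = -315 - (-66) = -249
j: 6·(-29) - (-4)·(-15) = -174 - 60 = -234
k: (-4)·(-11) - 21·(-29) = 44 - (-609) = 653
n × s = (-249, -234, 653)
m · (n × s) = 5·(-249) + 21·(-234) + 5·653 = -1245 - 4914 + 3265 = -2894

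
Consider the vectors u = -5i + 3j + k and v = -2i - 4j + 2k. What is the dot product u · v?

u · v = (-5)·(-2) + 3·(-4) + 1·2 = 10 - 12 + 2 = 0

0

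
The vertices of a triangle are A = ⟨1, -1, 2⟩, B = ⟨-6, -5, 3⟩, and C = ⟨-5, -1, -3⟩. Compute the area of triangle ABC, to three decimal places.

AB = (-7, -4, 1),  AC = (-6, 0, -5)
i: (-4)·(-5) - 1·0 = 20 - 0 = 20
j: 1·(-6) - (-7)·(-5) = -6 - 35 = -41
k: (-7)·0 - (-4)·(-6) = 0 - 24 = -24
AB × AC = (20, -41, -24)
|AB × AC| = √2657 ≈ 51.5461
area = ½ · 51.5461 ≈ 25.773

25.773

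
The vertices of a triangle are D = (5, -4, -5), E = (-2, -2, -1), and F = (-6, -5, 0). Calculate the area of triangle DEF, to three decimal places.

DE = (-7, 2, 4),  DF = (-11, -1, 5)
i: 2·5 - 4·(-1) = 10 - (-4) = 14
j: 4·(-11) - (-7)·5 = -44 - (-35) = -9
k: (-7)·(-1) - 2·(-11) = 7 - (-22) = 29
DE × DF = (14, -9, 29)
|DE × DF| = √1118 ≈ 33.4365
area = ½ · 33.4365 ≈ 16.718

16.718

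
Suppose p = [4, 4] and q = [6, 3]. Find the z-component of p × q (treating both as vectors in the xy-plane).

-12

4·3 - 4·6 = 12 - 24 = -12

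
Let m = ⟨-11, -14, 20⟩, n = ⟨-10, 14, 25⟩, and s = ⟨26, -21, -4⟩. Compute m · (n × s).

-16779

n × s:
i: 14·(-4) - 25·(-21) = -56 - (-525) = 469
j: 25·26 - (-10)·(-4) = 650 - 40 = 610
k: (-10)·(-21) - 14·26 = 210 - 364 = -154
n × s = (469, 610, -154)
m · (n × s) = (-11)·469 + (-14)·610 + 20·(-154) = -5159 - 8540 - 3080 = -16779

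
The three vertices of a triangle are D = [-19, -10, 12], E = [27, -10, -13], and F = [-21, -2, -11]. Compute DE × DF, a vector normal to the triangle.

DE = (46, 0, -25)
DF = (-2, 8, -23)
i: 0·(-23) - (-25)·8 = 0 - (-200) = 200
j: (-25)·(-2) - 46·(-23) = 50 - (-1058) = 1108
k: 46·8 - 0·(-2) = 368 - 0 = 368
DE × DF = (200, 1108, 368)

(200, 1108, 368)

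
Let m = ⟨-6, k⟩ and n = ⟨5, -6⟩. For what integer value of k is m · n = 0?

m · n = (-6)·5 + k·(-6) = -30 - 6k
Set equal to 0: -6k = 30, so k = -5.

-5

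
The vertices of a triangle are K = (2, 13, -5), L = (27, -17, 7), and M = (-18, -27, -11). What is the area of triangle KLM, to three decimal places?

KL = (25, -30, 12),  KM = (-20, -40, -6)
i: (-30)·(-6) - 12·(-40) = 180 - (-480) = 660
j: 12·(-20) - 25·(-6) = -240 - (-150) = -90
k: 25·(-40) - (-30)·(-20) = -1000 - 600 = -1600
KL × KM = (660, -90, -1600)
|KL × KM| = √3003700 ≈ 1733.1186
area = ½ · 1733.1186 ≈ 866.559

866.559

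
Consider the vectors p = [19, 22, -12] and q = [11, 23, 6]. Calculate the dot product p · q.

643

p · q = 19·11 + 22·23 + (-12)·6 = 209 + 506 - 72 = 643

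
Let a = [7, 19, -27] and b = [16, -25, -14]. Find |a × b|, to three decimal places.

i: 19·(-14) - (-27)·(-25) = -266 - 675 = -941
j: (-27)·16 - 7·(-14) = -432 - (-98) = -334
k: 7·(-25) - 19·16 = -175 - 304 = -479
a × b = (-941, -334, -479)
|a × b| = √((-941)² + (-334)² + (-479)²) = √1226478 ≈ 1107.4647

1107.465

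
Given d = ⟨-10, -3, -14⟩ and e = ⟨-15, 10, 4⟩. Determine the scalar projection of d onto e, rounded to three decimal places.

d · e = (-10)·(-15) + (-3)·10 + (-14)·4 = 150 - 30 - 56 = 64
|e| = √(225 + 100 + 16) = √341 ≈ 18.4662
comp_e d = 64 / √341 ≈ 3.466

3.466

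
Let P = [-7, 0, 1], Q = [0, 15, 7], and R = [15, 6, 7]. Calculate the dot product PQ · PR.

PQ = Q − P = (7, 15, 6)
PR = R − P = (22, 6, 6)
PQ · PR = 7·22 + 15·6 + 6·6 = 154 + 90 + 36 = 280

280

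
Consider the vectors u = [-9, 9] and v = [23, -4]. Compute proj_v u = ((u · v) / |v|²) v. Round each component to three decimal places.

(-10.255, 1.783)

u · v = (-9)·23 + 9·(-4) = -207 - 36 = -243
|v|² = 529 + 16 = 545
proj_v u = (-243/545) · (23, -4) ≈ (-10.255, 1.783)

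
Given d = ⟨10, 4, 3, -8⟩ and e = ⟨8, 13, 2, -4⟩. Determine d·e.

170

d · e = 10·8 + 4·13 + 3·2 + (-8)·(-4) = 80 + 52 + 6 + 32 = 170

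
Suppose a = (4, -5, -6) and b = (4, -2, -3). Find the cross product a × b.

i: (-5)·(-3) - (-6)·(-2) = 15 - 12 = 3
j: (-6)·4 - 4·(-3) = -24 - (-12) = -12
k: 4·(-2) - (-5)·4 = -8 - (-20) = 12
a × b = (3, -12, 12)

(3, -12, 12)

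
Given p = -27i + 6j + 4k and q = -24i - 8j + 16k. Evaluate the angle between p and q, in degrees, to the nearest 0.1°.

p · q = (-27)·(-24) + 6·(-8) + 4·16 = 648 - 48 + 64 = 664
|p|² = 729 + 36 + 16 = 781,  |p| = √781 ≈ 27.946377
|q|² = 576 + 64 + 256 = 896,  |q| = √896 ≈ 29.933259
cos θ = 664 / (27.946377 · 29.933259) ≈ 0.79376
θ = arccos(0.79376) ≈ 37.5°

37.5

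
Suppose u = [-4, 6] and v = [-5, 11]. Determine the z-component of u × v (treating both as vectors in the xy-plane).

(-4)·11 - 6·(-5) = -44 - (-30) = -14

-14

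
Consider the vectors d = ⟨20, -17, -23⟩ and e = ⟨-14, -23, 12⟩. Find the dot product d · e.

d · e = 20·(-14) + (-17)·(-23) + (-23)·12 = -280 + 391 - 276 = -165

-165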